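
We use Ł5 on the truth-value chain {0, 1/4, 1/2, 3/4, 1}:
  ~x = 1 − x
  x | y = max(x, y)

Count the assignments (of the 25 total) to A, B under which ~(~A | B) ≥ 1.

value 1: 1 assignment (counts)
value 3/4: 3 assignments
value 1/2: 5 assignments
value 1/4: 7 assignments
value 0: 9 assignments
So 1 of the 25 assignments meets the threshold.

1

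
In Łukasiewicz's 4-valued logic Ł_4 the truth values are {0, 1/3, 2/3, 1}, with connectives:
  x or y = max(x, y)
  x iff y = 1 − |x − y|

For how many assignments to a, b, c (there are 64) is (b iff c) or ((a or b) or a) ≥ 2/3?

value 1: 37 assignments (counts)
value 2/3: 21 assignments (counts)
value 1/3: 5 assignments
value 0: 1 assignment
So 58 of the 64 assignments meet the threshold.

58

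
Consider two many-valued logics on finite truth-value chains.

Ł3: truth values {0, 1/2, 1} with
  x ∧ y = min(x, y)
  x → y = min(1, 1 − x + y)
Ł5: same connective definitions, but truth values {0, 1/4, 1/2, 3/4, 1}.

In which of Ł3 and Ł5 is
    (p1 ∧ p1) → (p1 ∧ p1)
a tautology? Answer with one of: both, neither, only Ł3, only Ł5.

In Ł3: every assignment gives 1 — tautology.
In Ł5: every assignment gives 1 — tautology.

both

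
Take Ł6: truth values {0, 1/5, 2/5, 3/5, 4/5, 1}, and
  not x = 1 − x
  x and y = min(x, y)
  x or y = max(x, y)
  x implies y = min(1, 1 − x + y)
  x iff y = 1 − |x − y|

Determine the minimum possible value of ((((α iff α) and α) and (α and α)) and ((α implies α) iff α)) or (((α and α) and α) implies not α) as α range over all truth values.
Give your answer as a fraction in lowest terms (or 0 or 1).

4/5

Take α = 3/5:
α iff α = 3/5 iff 3/5 = 1
(α iff α) and α = 1 and 3/5 = 3/5
α and α = 3/5 and 3/5 = 3/5
((α iff α) and α) and (α and α) = 3/5 and 3/5 = 3/5
α implies α = 3/5 implies 3/5 = 1
(α implies α) iff α = 1 iff 3/5 = 3/5
(((α iff α) and α) and (α and α)) and ((α implies α) iff α) = 3/5 and 3/5 = 3/5
α and α = 3/5 and 3/5 = 3/5
(α and α) and α = 3/5 and 3/5 = 3/5
not α = not 3/5 = 2/5
((α and α) and α) implies not α = 3/5 implies 2/5 = 4/5
((((α iff α) and α) and (α and α)) and ((α implies α) iff α)) or (((α and α) and α) implies not α) = 3/5 or 4/5 = 4/5
No assignment yields a value below 4/5, so this is the minimum.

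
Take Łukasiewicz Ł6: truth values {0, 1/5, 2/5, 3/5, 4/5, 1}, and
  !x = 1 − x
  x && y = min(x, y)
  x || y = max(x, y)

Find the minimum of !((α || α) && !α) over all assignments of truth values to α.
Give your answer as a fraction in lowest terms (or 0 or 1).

Take α = 2/5:
α || α = 2/5 || 2/5 = 2/5
!α = !2/5 = 3/5
(α || α) && !α = 2/5 && 3/5 = 2/5
!((α || α) && !α) = !2/5 = 3/5
No assignment yields a value below 3/5, so this is the minimum.

3/5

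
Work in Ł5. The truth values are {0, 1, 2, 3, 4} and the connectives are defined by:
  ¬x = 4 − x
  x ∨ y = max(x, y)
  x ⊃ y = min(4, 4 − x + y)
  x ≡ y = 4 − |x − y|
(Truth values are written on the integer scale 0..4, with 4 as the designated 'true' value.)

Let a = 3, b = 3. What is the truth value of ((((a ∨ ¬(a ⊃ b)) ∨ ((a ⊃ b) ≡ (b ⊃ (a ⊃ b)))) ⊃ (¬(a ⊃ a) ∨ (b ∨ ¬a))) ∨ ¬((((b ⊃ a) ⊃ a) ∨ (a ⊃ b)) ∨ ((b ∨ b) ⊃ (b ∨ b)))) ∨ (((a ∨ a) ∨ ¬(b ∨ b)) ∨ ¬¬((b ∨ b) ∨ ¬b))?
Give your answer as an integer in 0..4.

3

a ⊃ b = 3 ⊃ 3 = 4
¬(a ⊃ b) = ¬4 = 0
a ∨ ¬(a ⊃ b) = 3 ∨ 0 = 3
a ⊃ b = 3 ⊃ 3 = 4
a ⊃ b = 3 ⊃ 3 = 4
b ⊃ (a ⊃ b) = 3 ⊃ 4 = 4
(a ⊃ b) ≡ (b ⊃ (a ⊃ b)) = 4 ≡ 4 = 4
(a ∨ ¬(a ⊃ b)) ∨ ((a ⊃ b) ≡ (b ⊃ (a ⊃ b))) = 3 ∨ 4 = 4
a ⊃ a = 3 ⊃ 3 = 4
¬(a ⊃ a) = ¬4 = 0
¬a = ¬3 = 1
b ∨ ¬a = 3 ∨ 1 = 3
¬(a ⊃ a) ∨ (b ∨ ¬a) = 0 ∨ 3 = 3
((a ∨ ¬(a ⊃ b)) ∨ ((a ⊃ b) ≡ (b ⊃ (a ⊃ b)))) ⊃ (¬(a ⊃ a) ∨ (b ∨ ¬a)) = 4 ⊃ 3 = 3
b ⊃ a = 3 ⊃ 3 = 4
(b ⊃ a) ⊃ a = 4 ⊃ 3 = 3
a ⊃ b = 3 ⊃ 3 = 4
((b ⊃ a) ⊃ a) ∨ (a ⊃ b) = 3 ∨ 4 = 4
b ∨ b = 3 ∨ 3 = 3
b ∨ b = 3 ∨ 3 = 3
(b ∨ b) ⊃ (b ∨ b) = 3 ⊃ 3 = 4
(((b ⊃ a) ⊃ a) ∨ (a ⊃ b)) ∨ ((b ∨ b) ⊃ (b ∨ b)) = 4 ∨ 4 = 4
¬((((b ⊃ a) ⊃ a) ∨ (a ⊃ b)) ∨ ((b ∨ b) ⊃ (b ∨ b))) = ¬4 = 0
(((a ∨ ¬(a ⊃ b)) ∨ ((a ⊃ b) ≡ (b ⊃ (a ⊃ b)))) ⊃ (¬(a ⊃ a) ∨ (b ∨ ¬a))) ∨ ¬((((b ⊃ a) ⊃ a) ∨ (a ⊃ b)) ∨ ((b ∨ b) ⊃ (b ∨ b))) = 3 ∨ 0 = 3
a ∨ a = 3 ∨ 3 = 3
b ∨ b = 3 ∨ 3 = 3
¬(b ∨ b) = ¬3 = 1
(a ∨ a) ∨ ¬(b ∨ b) = 3 ∨ 1 = 3
b ∨ b = 3 ∨ 3 = 3
¬b = ¬3 = 1
(b ∨ b) ∨ ¬b = 3 ∨ 1 = 3
¬((b ∨ b) ∨ ¬b) = ¬3 = 1
¬¬((b ∨ b) ∨ ¬b) = ¬1 = 3
((a ∨ a) ∨ ¬(b ∨ b)) ∨ ¬¬((b ∨ b) ∨ ¬b) = 3 ∨ 3 = 3
((((a ∨ ¬(a ⊃ b)) ∨ ((a ⊃ b) ≡ (b ⊃ (a ⊃ b)))) ⊃ (¬(a ⊃ a) ∨ (b ∨ ¬a))) ∨ ¬((((b ⊃ a) ⊃ a) ∨ (a ⊃ b)) ∨ ((b ∨ b) ⊃ (b ∨ b)))) ∨ (((a ∨ a) ∨ ¬(b ∨ b)) ∨ ¬¬((b ∨ b) ∨ ¬b)) = 3 ∨ 3 = 3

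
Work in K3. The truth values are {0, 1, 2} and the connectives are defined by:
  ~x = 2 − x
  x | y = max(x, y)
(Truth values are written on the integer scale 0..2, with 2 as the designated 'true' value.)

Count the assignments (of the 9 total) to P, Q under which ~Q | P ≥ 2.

5

P = 0, Q = 0 ↦ 2  ≥
P = 0, Q = 1 ↦ 1  <
P = 0, Q = 2 ↦ 0  <
P = 1, Q = 0 ↦ 2  ≥
P = 1, Q = 1 ↦ 1  <
P = 1, Q = 2 ↦ 1  <
P = 2, Q = 0 ↦ 2  ≥
P = 2, Q = 1 ↦ 2  ≥
P = 2, Q = 2 ↦ 2  ≥
So 5 of the 9 assignments meet the threshold.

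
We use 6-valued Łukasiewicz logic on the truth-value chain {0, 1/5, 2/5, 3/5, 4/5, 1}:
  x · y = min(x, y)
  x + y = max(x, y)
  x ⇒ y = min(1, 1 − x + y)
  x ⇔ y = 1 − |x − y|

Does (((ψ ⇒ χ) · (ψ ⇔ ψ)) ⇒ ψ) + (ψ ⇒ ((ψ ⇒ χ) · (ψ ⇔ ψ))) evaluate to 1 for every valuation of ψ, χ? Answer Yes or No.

Yes

At ψ = 3/5, χ = 3/5, for instance:
ψ ⇒ χ = 3/5 ⇒ 3/5 = 1
ψ ⇔ ψ = 3/5 ⇔ 3/5 = 1
(ψ ⇒ χ) · (ψ ⇔ ψ) = 1 · 1 = 1
((ψ ⇒ χ) · (ψ ⇔ ψ)) ⇒ ψ = 1 ⇒ 3/5 = 3/5
ψ ⇒ ((ψ ⇒ χ) · (ψ ⇔ ψ)) = 3/5 ⇒ 1 = 1
(((ψ ⇒ χ) · (ψ ⇔ ψ)) ⇒ ψ) + (ψ ⇒ ((ψ ⇒ χ) · (ψ ⇔ ψ))) = 3/5 + 1 = 1
and checking the remaining 35 assignments likewise gives ≥ 1 in every case.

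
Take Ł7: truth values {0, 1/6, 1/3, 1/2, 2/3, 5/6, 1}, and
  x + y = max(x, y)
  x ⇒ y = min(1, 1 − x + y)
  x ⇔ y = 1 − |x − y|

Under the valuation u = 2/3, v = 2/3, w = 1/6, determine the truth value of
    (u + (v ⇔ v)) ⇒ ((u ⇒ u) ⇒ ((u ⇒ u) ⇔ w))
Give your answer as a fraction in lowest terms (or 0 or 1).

1/6

v ⇔ v = 2/3 ⇔ 2/3 = 1
u + (v ⇔ v) = 2/3 + 1 = 1
u ⇒ u = 2/3 ⇒ 2/3 = 1
u ⇒ u = 2/3 ⇒ 2/3 = 1
(u ⇒ u) ⇔ w = 1 ⇔ 1/6 = 1/6
(u ⇒ u) ⇒ ((u ⇒ u) ⇔ w) = 1 ⇒ 1/6 = 1/6
(u + (v ⇔ v)) ⇒ ((u ⇒ u) ⇒ ((u ⇒ u) ⇔ w)) = 1 ⇒ 1/6 = 1/6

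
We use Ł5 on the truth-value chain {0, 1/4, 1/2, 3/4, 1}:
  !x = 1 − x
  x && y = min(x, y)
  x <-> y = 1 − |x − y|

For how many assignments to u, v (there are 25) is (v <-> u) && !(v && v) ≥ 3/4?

value 1: 1 assignment (counts)
value 3/4: 4 assignments (counts)
value 1/2: 7 assignments
value 1/4: 7 assignments
value 0: 6 assignments
So 5 of the 25 assignments meet the threshold.

5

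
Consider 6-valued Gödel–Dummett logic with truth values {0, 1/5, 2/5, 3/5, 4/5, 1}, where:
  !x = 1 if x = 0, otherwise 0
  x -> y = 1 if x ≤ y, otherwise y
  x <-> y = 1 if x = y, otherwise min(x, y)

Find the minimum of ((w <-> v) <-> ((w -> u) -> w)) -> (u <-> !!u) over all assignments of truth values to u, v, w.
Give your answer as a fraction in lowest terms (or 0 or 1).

Take u = 1/5, v = 1/5, w = 0:
w <-> v = 0 <-> 1/5 = 0
w -> u = 0 -> 1/5 = 1
(w -> u) -> w = 1 -> 0 = 0
(w <-> v) <-> ((w -> u) -> w) = 0 <-> 0 = 1
!u = !1/5 = 0
!!u = !0 = 1
u <-> !!u = 1/5 <-> 1 = 1/5
((w <-> v) <-> ((w -> u) -> w)) -> (u <-> !!u) = 1 -> 1/5 = 1/5
No assignment yields a value below 1/5, so this is the minimum.

1/5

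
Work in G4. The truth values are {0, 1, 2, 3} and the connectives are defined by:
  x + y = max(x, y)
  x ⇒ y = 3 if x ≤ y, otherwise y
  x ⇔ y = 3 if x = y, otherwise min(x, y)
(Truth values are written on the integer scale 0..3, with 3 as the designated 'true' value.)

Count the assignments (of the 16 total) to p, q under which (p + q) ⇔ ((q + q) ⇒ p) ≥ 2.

p = 0, q = 0 ↦ 0  <
p = 0, q = 1 ↦ 0  <
p = 0, q = 2 ↦ 0  <
p = 0, q = 3 ↦ 0  <
p = 1, q = 0 ↦ 1  <
p = 1, q = 1 ↦ 1  <
p = 1, q = 2 ↦ 1  <
p = 1, q = 3 ↦ 1  <
p = 2, q = 0 ↦ 2  ≥
p = 2, q = 1 ↦ 2  ≥
p = 2, q = 2 ↦ 2  ≥
p = 2, q = 3 ↦ 2  ≥
p = 3, q = 0 ↦ 3  ≥
p = 3, q = 1 ↦ 3  ≥
p = 3, q = 2 ↦ 3  ≥
p = 3, q = 3 ↦ 3  ≥
So 8 of the 16 assignments meet the threshold.

8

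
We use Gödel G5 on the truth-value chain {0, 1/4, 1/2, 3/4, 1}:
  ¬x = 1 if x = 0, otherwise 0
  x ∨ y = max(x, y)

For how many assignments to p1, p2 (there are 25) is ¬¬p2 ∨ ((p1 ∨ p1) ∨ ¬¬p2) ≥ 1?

value 1: 21 assignments (counts)
value 3/4: 1 assignment
value 1/2: 1 assignment
value 1/4: 1 assignment
value 0: 1 assignment
So 21 of the 25 assignments meet the threshold.

21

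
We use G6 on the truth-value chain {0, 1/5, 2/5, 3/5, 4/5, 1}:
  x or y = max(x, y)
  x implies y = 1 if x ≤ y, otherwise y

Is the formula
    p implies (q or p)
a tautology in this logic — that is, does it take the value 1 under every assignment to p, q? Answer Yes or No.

At p = 1, q = 4/5, for instance:
q or p = 4/5 or 1 = 1
p implies (q or p) = 1 implies 1 = 1
and checking the remaining 35 assignments likewise gives ≥ 1 in every case.

Yes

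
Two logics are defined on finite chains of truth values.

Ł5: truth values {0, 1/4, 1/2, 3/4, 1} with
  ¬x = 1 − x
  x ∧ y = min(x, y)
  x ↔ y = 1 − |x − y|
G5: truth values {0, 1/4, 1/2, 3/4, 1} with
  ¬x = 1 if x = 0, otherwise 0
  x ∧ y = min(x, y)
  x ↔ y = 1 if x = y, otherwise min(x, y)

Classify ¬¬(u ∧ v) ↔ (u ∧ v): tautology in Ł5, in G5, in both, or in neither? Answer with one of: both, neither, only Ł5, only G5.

only Ł5

In Ł5: every assignment gives 1 — tautology.
In G5: at u = 1/4, v = 1/4 the value is 1/4 — not a tautology.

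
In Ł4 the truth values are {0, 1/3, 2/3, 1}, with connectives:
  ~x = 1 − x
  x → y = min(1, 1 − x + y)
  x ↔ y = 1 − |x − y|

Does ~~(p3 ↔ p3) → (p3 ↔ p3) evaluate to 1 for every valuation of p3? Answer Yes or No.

Yes

p3 = 0 ↦ 1
p3 = 1/3 ↦ 1
p3 = 2/3 ↦ 1
p3 = 1 ↦ 1
Every assignment gives a value ≥ 1.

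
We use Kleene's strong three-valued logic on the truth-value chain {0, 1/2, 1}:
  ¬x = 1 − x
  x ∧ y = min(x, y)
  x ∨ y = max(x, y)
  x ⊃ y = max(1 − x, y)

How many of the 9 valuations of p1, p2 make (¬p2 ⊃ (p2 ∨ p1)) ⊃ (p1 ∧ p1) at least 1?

p1 = 0, p2 = 0 ↦ 1  ≥
p1 = 0, p2 = 1/2 ↦ 1/2  <
p1 = 0, p2 = 1 ↦ 0  <
p1 = 1/2, p2 = 0 ↦ 1/2  <
p1 = 1/2, p2 = 1/2 ↦ 1/2  <
p1 = 1/2, p2 = 1 ↦ 1/2  <
p1 = 1, p2 = 0 ↦ 1  ≥
p1 = 1, p2 = 1/2 ↦ 1  ≥
p1 = 1, p2 = 1 ↦ 1  ≥
So 4 of the 9 assignments meet the threshold.

4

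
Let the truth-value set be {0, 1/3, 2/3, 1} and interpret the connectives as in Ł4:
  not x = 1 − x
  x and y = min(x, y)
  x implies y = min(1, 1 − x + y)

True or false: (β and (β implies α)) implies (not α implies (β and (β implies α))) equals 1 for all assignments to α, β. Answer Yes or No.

Yes

α = 0, β = 0 ↦ 1
α = 0, β = 1/3 ↦ 1
α = 0, β = 2/3 ↦ 1
α = 0, β = 1 ↦ 1
α = 1/3, β = 0 ↦ 1
α = 1/3, β = 1/3 ↦ 1
α = 1/3, β = 2/3 ↦ 1
α = 1/3, β = 1 ↦ 1
α = 2/3, β = 0 ↦ 1
α = 2/3, β = 1/3 ↦ 1
α = 2/3, β = 2/3 ↦ 1
α = 2/3, β = 1 ↦ 1
α = 1, β = 0 ↦ 1
α = 1, β = 1/3 ↦ 1
α = 1, β = 2/3 ↦ 1
α = 1, β = 1 ↦ 1
Every assignment gives a value ≥ 1.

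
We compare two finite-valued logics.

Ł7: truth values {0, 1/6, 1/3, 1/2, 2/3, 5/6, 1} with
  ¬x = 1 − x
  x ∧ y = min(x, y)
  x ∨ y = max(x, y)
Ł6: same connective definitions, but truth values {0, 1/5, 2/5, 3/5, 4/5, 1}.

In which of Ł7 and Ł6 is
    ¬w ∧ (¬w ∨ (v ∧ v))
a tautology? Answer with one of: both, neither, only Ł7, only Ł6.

neither

In Ł7: at v = 0, w = 1/6 the value is 5/6 — not a tautology.
In Ł6: at v = 0, w = 1/5 the value is 4/5 — not a tautology.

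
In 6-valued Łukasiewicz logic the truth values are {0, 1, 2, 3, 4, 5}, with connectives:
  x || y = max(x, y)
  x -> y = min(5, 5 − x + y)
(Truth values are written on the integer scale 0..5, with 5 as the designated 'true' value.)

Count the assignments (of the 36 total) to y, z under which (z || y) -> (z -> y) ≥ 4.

30

value 5: 27 assignments (counts)
value 4: 3 assignments (counts)
value 3: 2 assignments
value 2: 2 assignments
value 1: 1 assignment
value 0: 1 assignment
So 30 of the 36 assignments meet the threshold.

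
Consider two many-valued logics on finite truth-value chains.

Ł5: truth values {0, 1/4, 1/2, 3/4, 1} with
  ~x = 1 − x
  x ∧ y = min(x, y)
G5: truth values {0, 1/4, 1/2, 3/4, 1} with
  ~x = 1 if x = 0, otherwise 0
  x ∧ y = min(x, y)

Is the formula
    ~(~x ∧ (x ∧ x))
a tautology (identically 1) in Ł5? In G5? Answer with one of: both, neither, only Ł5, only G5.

only G5

In Ł5: at x = 1/4 the value is 3/4 — not a tautology.
In G5: every assignment gives 1 — tautology.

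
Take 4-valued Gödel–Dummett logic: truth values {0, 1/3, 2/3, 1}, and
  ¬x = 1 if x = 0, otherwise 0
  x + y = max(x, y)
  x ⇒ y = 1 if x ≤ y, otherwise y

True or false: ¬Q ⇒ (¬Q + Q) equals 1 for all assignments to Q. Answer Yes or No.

Yes

Q = 0 ↦ 1
Q = 1/3 ↦ 1
Q = 2/3 ↦ 1
Q = 1 ↦ 1
Every assignment gives a value ≥ 1.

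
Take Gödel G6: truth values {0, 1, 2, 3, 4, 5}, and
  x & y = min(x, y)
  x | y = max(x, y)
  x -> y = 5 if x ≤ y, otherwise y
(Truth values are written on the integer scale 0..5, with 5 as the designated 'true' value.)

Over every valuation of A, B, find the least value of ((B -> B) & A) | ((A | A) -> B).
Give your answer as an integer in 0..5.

Take A = 1, B = 0:
B -> B = 0 -> 0 = 5
(B -> B) & A = 5 & 1 = 1
A | A = 1 | 1 = 1
(A | A) -> B = 1 -> 0 = 0
((B -> B) & A) | ((A | A) -> B) = 1 | 0 = 1
No assignment yields a value below 1, so this is the minimum.

1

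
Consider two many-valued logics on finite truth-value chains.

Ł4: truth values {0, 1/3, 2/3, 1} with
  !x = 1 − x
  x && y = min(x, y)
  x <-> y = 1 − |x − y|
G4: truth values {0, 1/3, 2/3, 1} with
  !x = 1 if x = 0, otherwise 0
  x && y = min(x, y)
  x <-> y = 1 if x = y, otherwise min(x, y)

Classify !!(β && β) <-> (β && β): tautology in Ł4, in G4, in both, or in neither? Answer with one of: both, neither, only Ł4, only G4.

In Ł4: every assignment gives 1 — tautology.
In G4: at β = 1/3 the value is 1/3 — not a tautology.

only Ł4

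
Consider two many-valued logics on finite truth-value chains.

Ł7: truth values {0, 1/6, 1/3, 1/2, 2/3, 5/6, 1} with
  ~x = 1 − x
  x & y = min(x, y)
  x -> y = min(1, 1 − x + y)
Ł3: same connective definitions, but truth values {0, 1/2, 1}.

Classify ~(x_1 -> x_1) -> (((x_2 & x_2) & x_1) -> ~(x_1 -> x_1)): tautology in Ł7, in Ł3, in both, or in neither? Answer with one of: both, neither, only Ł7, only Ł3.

both

In Ł7: every assignment gives 1 — tautology.
In Ł3: every assignment gives 1 — tautology.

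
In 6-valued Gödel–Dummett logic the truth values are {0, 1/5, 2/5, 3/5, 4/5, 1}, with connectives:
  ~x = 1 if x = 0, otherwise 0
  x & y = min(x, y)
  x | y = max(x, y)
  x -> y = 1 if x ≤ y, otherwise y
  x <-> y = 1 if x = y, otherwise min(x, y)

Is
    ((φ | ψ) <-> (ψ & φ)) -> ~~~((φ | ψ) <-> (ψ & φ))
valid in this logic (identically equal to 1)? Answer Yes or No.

No

Counterexample: take φ = 0, ψ = 0.
φ | ψ = 0 | 0 = 0
ψ & φ = 0 & 0 = 0
(φ | ψ) <-> (ψ & φ) = 0 <-> 0 = 1
φ | ψ = 0 | 0 = 0
ψ & φ = 0 & 0 = 0
(φ | ψ) <-> (ψ & φ) = 0 <-> 0 = 1
~((φ | ψ) <-> (ψ & φ)) = ~1 = 0
~~((φ | ψ) <-> (ψ & φ)) = ~0 = 1
~~~((φ | ψ) <-> (ψ & φ)) = ~1 = 0
((φ | ψ) <-> (ψ & φ)) -> ~~~((φ | ψ) <-> (ψ & φ)) = 1 -> 0 = 0
This gives 0 ≠ 1.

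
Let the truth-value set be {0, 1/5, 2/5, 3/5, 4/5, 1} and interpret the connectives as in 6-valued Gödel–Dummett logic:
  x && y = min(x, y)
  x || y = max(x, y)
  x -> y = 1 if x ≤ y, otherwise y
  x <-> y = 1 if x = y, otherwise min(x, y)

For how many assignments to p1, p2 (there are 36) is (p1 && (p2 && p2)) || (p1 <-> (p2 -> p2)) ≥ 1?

value 1: 6 assignments (counts)
value 4/5: 6 assignments
value 3/5: 6 assignments
value 2/5: 6 assignments
value 1/5: 6 assignments
value 0: 6 assignments
So 6 of the 36 assignments meet the threshold.

6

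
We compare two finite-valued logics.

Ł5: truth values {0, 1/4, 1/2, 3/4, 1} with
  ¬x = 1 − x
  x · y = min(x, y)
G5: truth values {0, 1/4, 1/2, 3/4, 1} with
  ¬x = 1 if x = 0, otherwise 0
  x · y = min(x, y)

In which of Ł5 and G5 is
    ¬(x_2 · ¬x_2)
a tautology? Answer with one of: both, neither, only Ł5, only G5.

In Ł5: at x_2 = 1/4 the value is 3/4 — not a tautology.
In G5: every assignment gives 1 — tautology.

only G5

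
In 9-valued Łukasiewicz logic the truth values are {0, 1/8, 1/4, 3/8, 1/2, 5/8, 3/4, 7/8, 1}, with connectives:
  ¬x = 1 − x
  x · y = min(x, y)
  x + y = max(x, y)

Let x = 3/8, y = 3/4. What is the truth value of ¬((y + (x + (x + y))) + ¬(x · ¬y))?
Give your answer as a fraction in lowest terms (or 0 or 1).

1/4

x + y = 3/8 + 3/4 = 3/4
x + (x + y) = 3/8 + 3/4 = 3/4
y + (x + (x + y)) = 3/4 + 3/4 = 3/4
¬y = ¬3/4 = 1/4
x · ¬y = 3/8 · 1/4 = 1/4
¬(x · ¬y) = ¬1/4 = 3/4
(y + (x + (x + y))) + ¬(x · ¬y) = 3/4 + 3/4 = 3/4
¬((y + (x + (x + y))) + ¬(x · ¬y)) = ¬3/4 = 1/4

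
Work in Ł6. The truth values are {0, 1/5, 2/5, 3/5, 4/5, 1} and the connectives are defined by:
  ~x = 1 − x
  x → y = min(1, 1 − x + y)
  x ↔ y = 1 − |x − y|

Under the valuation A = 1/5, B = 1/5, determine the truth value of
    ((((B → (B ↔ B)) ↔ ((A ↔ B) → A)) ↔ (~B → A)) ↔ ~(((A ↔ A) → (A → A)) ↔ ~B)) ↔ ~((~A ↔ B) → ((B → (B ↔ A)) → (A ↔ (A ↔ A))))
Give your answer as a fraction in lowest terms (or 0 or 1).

4/5

B ↔ B = 1/5 ↔ 1/5 = 1
B → (B ↔ B) = 1/5 → 1 = 1
A ↔ B = 1/5 ↔ 1/5 = 1
(A ↔ B) → A = 1 → 1/5 = 1/5
(B → (B ↔ B)) ↔ ((A ↔ B) → A) = 1 ↔ 1/5 = 1/5
~B = ~1/5 = 4/5
~B → A = 4/5 → 1/5 = 2/5
((B → (B ↔ B)) ↔ ((A ↔ B) → A)) ↔ (~B → A) = 1/5 ↔ 2/5 = 4/5
A ↔ A = 1/5 ↔ 1/5 = 1
A → A = 1/5 → 1/5 = 1
(A ↔ A) → (A → A) = 1 → 1 = 1
~B = ~1/5 = 4/5
((A ↔ A) → (A → A)) ↔ ~B = 1 ↔ 4/5 = 4/5
~(((A ↔ A) → (A → A)) ↔ ~B) = ~4/5 = 1/5
(((B → (B ↔ B)) ↔ ((A ↔ B) → A)) ↔ (~B → A)) ↔ ~(((A ↔ A) → (A → A)) ↔ ~B) = 4/5 ↔ 1/5 = 2/5
~A = ~1/5 = 4/5
~A ↔ B = 4/5 ↔ 1/5 = 2/5
B ↔ A = 1/5 ↔ 1/5 = 1
B → (B ↔ A) = 1/5 → 1 = 1
A ↔ A = 1/5 ↔ 1/5 = 1
A ↔ (A ↔ A) = 1/5 ↔ 1 = 1/5
(B → (B ↔ A)) → (A ↔ (A ↔ A)) = 1 → 1/5 = 1/5
(~A ↔ B) → ((B → (B ↔ A)) → (A ↔ (A ↔ A))) = 2/5 → 1/5 = 4/5
~((~A ↔ B) → ((B → (B ↔ A)) → (A ↔ (A ↔ A)))) = ~4/5 = 1/5
((((B → (B ↔ B)) ↔ ((A ↔ B) → A)) ↔ (~B → A)) ↔ ~(((A ↔ A) → (A → A)) ↔ ~B)) ↔ ~((~A ↔ B) → ((B → (B ↔ A)) → (A ↔ (A ↔ A)))) = 2/5 ↔ 1/5 = 4/5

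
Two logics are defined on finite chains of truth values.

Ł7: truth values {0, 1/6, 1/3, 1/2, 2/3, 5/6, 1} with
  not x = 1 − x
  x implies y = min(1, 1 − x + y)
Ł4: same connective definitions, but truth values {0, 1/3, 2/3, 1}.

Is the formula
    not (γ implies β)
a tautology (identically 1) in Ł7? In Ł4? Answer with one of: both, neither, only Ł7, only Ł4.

neither

In Ł7: at β = 0, γ = 0 the value is 0 — not a tautology.
In Ł4: at β = 0, γ = 0 the value is 0 — not a tautology.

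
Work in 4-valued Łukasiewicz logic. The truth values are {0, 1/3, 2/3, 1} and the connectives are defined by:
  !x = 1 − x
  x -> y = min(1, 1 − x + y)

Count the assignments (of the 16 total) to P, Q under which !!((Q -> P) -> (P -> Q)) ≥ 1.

P = 0, Q = 0 ↦ 1  ≥
P = 0, Q = 1/3 ↦ 1  ≥
P = 0, Q = 2/3 ↦ 1  ≥
P = 0, Q = 1 ↦ 1  ≥
P = 1/3, Q = 0 ↦ 2/3  <
P = 1/3, Q = 1/3 ↦ 1  ≥
P = 1/3, Q = 2/3 ↦ 1  ≥
P = 1/3, Q = 1 ↦ 1  ≥
P = 2/3, Q = 0 ↦ 1/3  <
P = 2/3, Q = 1/3 ↦ 2/3  <
P = 2/3, Q = 2/3 ↦ 1  ≥
P = 2/3, Q = 1 ↦ 1  ≥
P = 1, Q = 0 ↦ 0  <
P = 1, Q = 1/3 ↦ 1/3  <
P = 1, Q = 2/3 ↦ 2/3  <
P = 1, Q = 1 ↦ 1  ≥
So 10 of the 16 assignments meet the threshold.

10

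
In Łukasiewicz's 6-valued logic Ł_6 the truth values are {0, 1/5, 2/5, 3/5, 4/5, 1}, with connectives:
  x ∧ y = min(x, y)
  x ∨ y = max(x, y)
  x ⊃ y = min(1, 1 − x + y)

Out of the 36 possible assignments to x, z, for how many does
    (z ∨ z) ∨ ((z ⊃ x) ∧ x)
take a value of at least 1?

11

value 1: 11 assignments (counts)
value 4/5: 9 assignments
value 3/5: 7 assignments
value 2/5: 5 assignments
value 1/5: 3 assignments
value 0: 1 assignment
So 11 of the 36 assignments meet the threshold.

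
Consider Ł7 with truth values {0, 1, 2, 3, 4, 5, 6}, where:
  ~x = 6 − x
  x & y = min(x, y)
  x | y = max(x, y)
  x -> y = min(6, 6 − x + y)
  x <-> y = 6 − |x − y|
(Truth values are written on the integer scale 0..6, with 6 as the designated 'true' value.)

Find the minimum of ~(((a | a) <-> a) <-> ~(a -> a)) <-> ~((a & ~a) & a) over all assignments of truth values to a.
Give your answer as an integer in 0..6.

Take a = 3:
a | a = 3 | 3 = 3
(a | a) <-> a = 3 <-> 3 = 6
a -> a = 3 -> 3 = 6
~(a -> a) = ~6 = 0
((a | a) <-> a) <-> ~(a -> a) = 6 <-> 0 = 0
~(((a | a) <-> a) <-> ~(a -> a)) = ~0 = 6
~a = ~3 = 3
a & ~a = 3 & 3 = 3
(a & ~a) & a = 3 & 3 = 3
~((a & ~a) & a) = ~3 = 3
~(((a | a) <-> a) <-> ~(a -> a)) <-> ~((a & ~a) & a) = 6 <-> 3 = 3
No assignment yields a value below 3, so this is the minimum.

3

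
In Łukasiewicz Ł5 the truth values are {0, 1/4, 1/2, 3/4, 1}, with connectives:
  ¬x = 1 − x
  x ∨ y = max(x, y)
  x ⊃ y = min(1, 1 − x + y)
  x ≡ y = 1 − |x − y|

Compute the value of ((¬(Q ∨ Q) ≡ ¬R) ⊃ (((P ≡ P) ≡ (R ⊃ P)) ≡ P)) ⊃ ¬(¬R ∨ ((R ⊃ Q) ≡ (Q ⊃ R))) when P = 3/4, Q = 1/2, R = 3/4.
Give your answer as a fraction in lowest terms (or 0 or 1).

1/4

Q ∨ Q = 1/2 ∨ 1/2 = 1/2
¬(Q ∨ Q) = ¬1/2 = 1/2
¬R = ¬3/4 = 1/4
¬(Q ∨ Q) ≡ ¬R = 1/2 ≡ 1/4 = 3/4
P ≡ P = 3/4 ≡ 3/4 = 1
R ⊃ P = 3/4 ⊃ 3/4 = 1
(P ≡ P) ≡ (R ⊃ P) = 1 ≡ 1 = 1
((P ≡ P) ≡ (R ⊃ P)) ≡ P = 1 ≡ 3/4 = 3/4
(¬(Q ∨ Q) ≡ ¬R) ⊃ (((P ≡ P) ≡ (R ⊃ P)) ≡ P) = 3/4 ⊃ 3/4 = 1
¬R = ¬3/4 = 1/4
R ⊃ Q = 3/4 ⊃ 1/2 = 3/4
Q ⊃ R = 1/2 ⊃ 3/4 = 1
(R ⊃ Q) ≡ (Q ⊃ R) = 3/4 ≡ 1 = 3/4
¬R ∨ ((R ⊃ Q) ≡ (Q ⊃ R)) = 1/4 ∨ 3/4 = 3/4
¬(¬R ∨ ((R ⊃ Q) ≡ (Q ⊃ R))) = ¬3/4 = 1/4
((¬(Q ∨ Q) ≡ ¬R) ⊃ (((P ≡ P) ≡ (R ⊃ P)) ≡ P)) ⊃ ¬(¬R ∨ ((R ⊃ Q) ≡ (Q ⊃ R))) = 1 ⊃ 1/4 = 1/4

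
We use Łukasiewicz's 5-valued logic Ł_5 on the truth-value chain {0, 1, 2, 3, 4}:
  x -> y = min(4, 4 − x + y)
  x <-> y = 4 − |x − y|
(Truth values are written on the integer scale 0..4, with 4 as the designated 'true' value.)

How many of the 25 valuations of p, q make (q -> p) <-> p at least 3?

16

value 4: 9 assignments (counts)
value 3: 7 assignments (counts)
value 2: 5 assignments
value 1: 3 assignments
value 0: 1 assignment
So 16 of the 25 assignments meet the threshold.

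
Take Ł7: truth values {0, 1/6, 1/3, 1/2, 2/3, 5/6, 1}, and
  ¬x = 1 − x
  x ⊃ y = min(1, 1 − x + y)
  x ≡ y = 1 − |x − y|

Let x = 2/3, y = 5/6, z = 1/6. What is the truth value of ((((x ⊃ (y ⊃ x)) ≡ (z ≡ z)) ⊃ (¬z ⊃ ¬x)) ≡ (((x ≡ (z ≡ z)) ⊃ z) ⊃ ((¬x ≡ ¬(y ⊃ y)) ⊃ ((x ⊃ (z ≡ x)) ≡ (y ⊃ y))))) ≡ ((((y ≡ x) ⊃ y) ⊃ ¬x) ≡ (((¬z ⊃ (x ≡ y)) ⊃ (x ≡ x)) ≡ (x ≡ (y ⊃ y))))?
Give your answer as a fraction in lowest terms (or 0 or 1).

y ⊃ x = 5/6 ⊃ 2/3 = 5/6
x ⊃ (y ⊃ x) = 2/3 ⊃ 5/6 = 1
z ≡ z = 1/6 ≡ 1/6 = 1
(x ⊃ (y ⊃ x)) ≡ (z ≡ z) = 1 ≡ 1 = 1
¬z = ¬1/6 = 5/6
¬x = ¬2/3 = 1/3
¬z ⊃ ¬x = 5/6 ⊃ 1/3 = 1/2
((x ⊃ (y ⊃ x)) ≡ (z ≡ z)) ⊃ (¬z ⊃ ¬x) = 1 ⊃ 1/2 = 1/2
z ≡ z = 1/6 ≡ 1/6 = 1
x ≡ (z ≡ z) = 2/3 ≡ 1 = 2/3
(x ≡ (z ≡ z)) ⊃ z = 2/3 ⊃ 1/6 = 1/2
¬x = ¬2/3 = 1/3
y ⊃ y = 5/6 ⊃ 5/6 = 1
¬(y ⊃ y) = ¬1 = 0
¬x ≡ ¬(y ⊃ y) = 1/3 ≡ 0 = 2/3
z ≡ x = 1/6 ≡ 2/3 = 1/2
x ⊃ (z ≡ x) = 2/3 ⊃ 1/2 = 5/6
y ⊃ y = 5/6 ⊃ 5/6 = 1
(x ⊃ (z ≡ x)) ≡ (y ⊃ y) = 5/6 ≡ 1 = 5/6
(¬x ≡ ¬(y ⊃ y)) ⊃ ((x ⊃ (z ≡ x)) ≡ (y ⊃ y)) = 2/3 ⊃ 5/6 = 1
((x ≡ (z ≡ z)) ⊃ z) ⊃ ((¬x ≡ ¬(y ⊃ y)) ⊃ ((x ⊃ (z ≡ x)) ≡ (y ⊃ y))) = 1/2 ⊃ 1 = 1
(((x ⊃ (y ⊃ x)) ≡ (z ≡ z)) ⊃ (¬z ⊃ ¬x)) ≡ (((x ≡ (z ≡ z)) ⊃ z) ⊃ ((¬x ≡ ¬(y ⊃ y)) ⊃ ((x ⊃ (z ≡ x)) ≡ (y ⊃ y)))) = 1/2 ≡ 1 = 1/2
y ≡ x = 5/6 ≡ 2/3 = 5/6
(y ≡ x) ⊃ y = 5/6 ⊃ 5/6 = 1
¬x = ¬2/3 = 1/3
((y ≡ x) ⊃ y) ⊃ ¬x = 1 ⊃ 1/3 = 1/3
¬z = ¬1/6 = 5/6
x ≡ y = 2/3 ≡ 5/6 = 5/6
¬z ⊃ (x ≡ y) = 5/6 ⊃ 5/6 = 1
x ≡ x = 2/3 ≡ 2/3 = 1
(¬z ⊃ (x ≡ y)) ⊃ (x ≡ x) = 1 ⊃ 1 = 1
y ⊃ y = 5/6 ⊃ 5/6 = 1
x ≡ (y ⊃ y) = 2/3 ≡ 1 = 2/3
((¬z ⊃ (x ≡ y)) ⊃ (x ≡ x)) ≡ (x ≡ (y ⊃ y)) = 1 ≡ 2/3 = 2/3
(((y ≡ x) ⊃ y) ⊃ ¬x) ≡ (((¬z ⊃ (x ≡ y)) ⊃ (x ≡ x)) ≡ (x ≡ (y ⊃ y))) = 1/3 ≡ 2/3 = 2/3
((((x ⊃ (y ⊃ x)) ≡ (z ≡ z)) ⊃ (¬z ⊃ ¬x)) ≡ (((x ≡ (z ≡ z)) ⊃ z) ⊃ ((¬x ≡ ¬(y ⊃ y)) ⊃ ((x ⊃ (z ≡ x)) ≡ (y ⊃ y))))) ≡ ((((y ≡ x) ⊃ y) ⊃ ¬x) ≡ (((¬z ⊃ (x ≡ y)) ⊃ (x ≡ x)) ≡ (x ≡ (y ⊃ y)))) = 1/2 ≡ 2/3 = 5/6

5/6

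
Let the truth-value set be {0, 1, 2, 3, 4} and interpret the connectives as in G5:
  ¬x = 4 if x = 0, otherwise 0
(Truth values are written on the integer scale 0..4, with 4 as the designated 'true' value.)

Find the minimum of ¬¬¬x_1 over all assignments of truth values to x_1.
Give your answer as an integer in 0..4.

0

Take x_1 = 1:
¬x_1 = ¬1 = 0
¬¬x_1 = ¬0 = 4
¬¬¬x_1 = ¬4 = 0
No assignment yields a value below 0, so this is the minimum.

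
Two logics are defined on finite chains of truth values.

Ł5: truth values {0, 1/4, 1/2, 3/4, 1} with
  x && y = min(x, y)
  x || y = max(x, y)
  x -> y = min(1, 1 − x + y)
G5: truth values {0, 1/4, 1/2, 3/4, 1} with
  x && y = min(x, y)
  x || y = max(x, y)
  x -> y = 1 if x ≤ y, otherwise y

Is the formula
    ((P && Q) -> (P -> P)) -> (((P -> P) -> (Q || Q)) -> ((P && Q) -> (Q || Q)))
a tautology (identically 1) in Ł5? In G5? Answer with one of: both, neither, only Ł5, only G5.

In Ł5: every assignment gives 1 — tautology.
In G5: every assignment gives 1 — tautology.

both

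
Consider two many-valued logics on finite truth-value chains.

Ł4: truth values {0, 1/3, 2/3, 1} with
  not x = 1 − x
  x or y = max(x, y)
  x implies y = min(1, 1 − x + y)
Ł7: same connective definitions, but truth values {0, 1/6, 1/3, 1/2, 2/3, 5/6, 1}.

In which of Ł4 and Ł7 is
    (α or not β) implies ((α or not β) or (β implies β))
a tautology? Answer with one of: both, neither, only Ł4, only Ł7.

In Ł4: every assignment gives 1 — tautology.
In Ł7: every assignment gives 1 — tautology.

both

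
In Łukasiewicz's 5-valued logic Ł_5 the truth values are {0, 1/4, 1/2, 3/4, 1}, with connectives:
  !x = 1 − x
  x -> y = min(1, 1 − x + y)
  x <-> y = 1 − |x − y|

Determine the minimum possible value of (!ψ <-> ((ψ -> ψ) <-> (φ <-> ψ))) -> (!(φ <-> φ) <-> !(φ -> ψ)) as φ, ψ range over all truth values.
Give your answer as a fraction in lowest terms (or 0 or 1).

1/2

Take φ = 1, ψ = 1/2:
!ψ = !1/2 = 1/2
ψ -> ψ = 1/2 -> 1/2 = 1
φ <-> ψ = 1 <-> 1/2 = 1/2
(ψ -> ψ) <-> (φ <-> ψ) = 1 <-> 1/2 = 1/2
!ψ <-> ((ψ -> ψ) <-> (φ <-> ψ)) = 1/2 <-> 1/2 = 1
φ <-> φ = 1 <-> 1 = 1
!(φ <-> φ) = !1 = 0
φ -> ψ = 1 -> 1/2 = 1/2
!(φ -> ψ) = !1/2 = 1/2
!(φ <-> φ) <-> !(φ -> ψ) = 0 <-> 1/2 = 1/2
(!ψ <-> ((ψ -> ψ) <-> (φ <-> ψ))) -> (!(φ <-> φ) <-> !(φ -> ψ)) = 1 -> 1/2 = 1/2
No assignment yields a value below 1/2, so this is the minimum.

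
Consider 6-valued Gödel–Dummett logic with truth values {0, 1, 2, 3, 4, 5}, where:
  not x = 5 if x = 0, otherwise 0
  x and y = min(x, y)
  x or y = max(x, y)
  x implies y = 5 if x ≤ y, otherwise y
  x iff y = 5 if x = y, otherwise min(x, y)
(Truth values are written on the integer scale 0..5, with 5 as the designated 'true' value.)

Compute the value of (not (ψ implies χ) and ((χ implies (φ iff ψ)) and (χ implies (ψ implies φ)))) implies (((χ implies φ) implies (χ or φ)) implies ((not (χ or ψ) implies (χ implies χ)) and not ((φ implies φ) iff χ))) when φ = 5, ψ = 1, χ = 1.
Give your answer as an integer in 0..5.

5

ψ implies χ = 1 implies 1 = 5
not (ψ implies χ) = not 5 = 0
φ iff ψ = 5 iff 1 = 1
χ implies (φ iff ψ) = 1 implies 1 = 5
ψ implies φ = 1 implies 5 = 5
χ implies (ψ implies φ) = 1 implies 5 = 5
(χ implies (φ iff ψ)) and (χ implies (ψ implies φ)) = 5 and 5 = 5
not (ψ implies χ) and ((χ implies (φ iff ψ)) and (χ implies (ψ implies φ))) = 0 and 5 = 0
χ implies φ = 1 implies 5 = 5
χ or φ = 1 or 5 = 5
(χ implies φ) implies (χ or φ) = 5 implies 5 = 5
χ or ψ = 1 or 1 = 1
not (χ or ψ) = not 1 = 0
χ implies χ = 1 implies 1 = 5
not (χ or ψ) implies (χ implies χ) = 0 implies 5 = 5
φ implies φ = 5 implies 5 = 5
(φ implies φ) iff χ = 5 iff 1 = 1
not ((φ implies φ) iff χ) = not 1 = 0
(not (χ or ψ) implies (χ implies χ)) and not ((φ implies φ) iff χ) = 5 and 0 = 0
((χ implies φ) implies (χ or φ)) implies ((not (χ or ψ) implies (χ implies χ)) and not ((φ implies φ) iff χ)) = 5 implies 0 = 0
(not (ψ implies χ) and ((χ implies (φ iff ψ)) and (χ implies (ψ implies φ)))) implies (((χ implies φ) implies (χ or φ)) implies ((not (χ or ψ) implies (χ implies χ)) and not ((φ implies φ) iff χ))) = 0 implies 0 = 5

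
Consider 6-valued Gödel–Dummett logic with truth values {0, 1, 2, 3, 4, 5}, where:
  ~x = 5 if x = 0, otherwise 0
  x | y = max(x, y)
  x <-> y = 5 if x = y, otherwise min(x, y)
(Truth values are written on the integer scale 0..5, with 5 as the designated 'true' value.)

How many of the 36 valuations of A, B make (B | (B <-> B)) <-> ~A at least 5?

6

value 5: 6 assignments (counts)
value 0: 30 assignments
So 6 of the 36 assignments meet the threshold.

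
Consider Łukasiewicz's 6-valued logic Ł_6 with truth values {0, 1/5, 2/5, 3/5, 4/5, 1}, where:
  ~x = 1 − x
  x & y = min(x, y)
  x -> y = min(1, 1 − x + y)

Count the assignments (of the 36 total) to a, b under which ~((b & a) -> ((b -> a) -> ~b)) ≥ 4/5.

value 1: 1 assignment (counts)
value 3/5: 3 assignments
value 1/5: 5 assignments
value 0: 27 assignments
So 1 of the 36 assignments meets the threshold.

1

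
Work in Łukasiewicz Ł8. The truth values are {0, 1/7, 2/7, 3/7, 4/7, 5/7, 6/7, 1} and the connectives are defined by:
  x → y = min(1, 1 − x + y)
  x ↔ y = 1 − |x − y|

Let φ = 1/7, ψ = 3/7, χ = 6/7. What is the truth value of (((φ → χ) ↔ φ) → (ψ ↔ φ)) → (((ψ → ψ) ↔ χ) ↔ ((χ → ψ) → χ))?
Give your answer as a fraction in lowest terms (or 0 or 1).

6/7

φ → χ = 1/7 → 6/7 = 1
(φ → χ) ↔ φ = 1 ↔ 1/7 = 1/7
ψ ↔ φ = 3/7 ↔ 1/7 = 5/7
((φ → χ) ↔ φ) → (ψ ↔ φ) = 1/7 → 5/7 = 1
ψ → ψ = 3/7 → 3/7 = 1
(ψ → ψ) ↔ χ = 1 ↔ 6/7 = 6/7
χ → ψ = 6/7 → 3/7 = 4/7
(χ → ψ) → χ = 4/7 → 6/7 = 1
((ψ → ψ) ↔ χ) ↔ ((χ → ψ) → χ) = 6/7 ↔ 1 = 6/7
(((φ → χ) ↔ φ) → (ψ ↔ φ)) → (((ψ → ψ) ↔ χ) ↔ ((χ → ψ) → χ)) = 1 → 6/7 = 6/7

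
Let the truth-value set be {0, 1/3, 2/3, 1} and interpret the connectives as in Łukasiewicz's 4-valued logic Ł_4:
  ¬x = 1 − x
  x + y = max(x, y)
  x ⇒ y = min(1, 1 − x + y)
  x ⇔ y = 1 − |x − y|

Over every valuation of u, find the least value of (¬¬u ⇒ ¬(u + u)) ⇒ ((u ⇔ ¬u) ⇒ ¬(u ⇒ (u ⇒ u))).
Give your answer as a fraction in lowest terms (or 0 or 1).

1/3

Take u = 1/3:
¬u = ¬1/3 = 2/3
¬¬u = ¬2/3 = 1/3
u + u = 1/3 + 1/3 = 1/3
¬(u + u) = ¬1/3 = 2/3
¬¬u ⇒ ¬(u + u) = 1/3 ⇒ 2/3 = 1
¬u = ¬1/3 = 2/3
u ⇔ ¬u = 1/3 ⇔ 2/3 = 2/3
u ⇒ u = 1/3 ⇒ 1/3 = 1
u ⇒ (u ⇒ u) = 1/3 ⇒ 1 = 1
¬(u ⇒ (u ⇒ u)) = ¬1 = 0
(u ⇔ ¬u) ⇒ ¬(u ⇒ (u ⇒ u)) = 2/3 ⇒ 0 = 1/3
(¬¬u ⇒ ¬(u + u)) ⇒ ((u ⇔ ¬u) ⇒ ¬(u ⇒ (u ⇒ u))) = 1 ⇒ 1/3 = 1/3
No assignment yields a value below 1/3, so this is the minimum.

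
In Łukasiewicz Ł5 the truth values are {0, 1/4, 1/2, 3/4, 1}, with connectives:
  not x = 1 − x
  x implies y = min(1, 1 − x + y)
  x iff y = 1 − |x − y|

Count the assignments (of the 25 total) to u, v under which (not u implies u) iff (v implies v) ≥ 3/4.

value 1: 15 assignments (counts)
value 1/2: 5 assignments
value 0: 5 assignments
So 15 of the 25 assignments meet the threshold.

15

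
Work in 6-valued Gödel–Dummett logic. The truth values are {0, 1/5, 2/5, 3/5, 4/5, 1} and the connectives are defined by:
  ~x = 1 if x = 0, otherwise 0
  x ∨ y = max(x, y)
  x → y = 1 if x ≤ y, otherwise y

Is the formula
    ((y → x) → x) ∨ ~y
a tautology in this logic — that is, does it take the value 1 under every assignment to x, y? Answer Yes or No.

No

Counterexample: take x = 1/5, y = 1/5.
y → x = 1/5 → 1/5 = 1
(y → x) → x = 1 → 1/5 = 1/5
~y = ~1/5 = 0
((y → x) → x) ∨ ~y = 1/5 ∨ 0 = 1/5
This gives 1/5 ≠ 1.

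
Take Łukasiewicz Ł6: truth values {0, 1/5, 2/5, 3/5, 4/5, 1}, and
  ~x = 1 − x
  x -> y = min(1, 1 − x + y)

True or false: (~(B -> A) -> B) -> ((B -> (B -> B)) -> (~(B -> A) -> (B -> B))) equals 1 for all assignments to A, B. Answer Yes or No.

At A = 1, B = 2/5, for instance:
B -> A = 2/5 -> 1 = 1
~(B -> A) = ~1 = 0
~(B -> A) -> B = 0 -> 2/5 = 1
B -> B = 2/5 -> 2/5 = 1
B -> (B -> B) = 2/5 -> 1 = 1
~(B -> A) -> (B -> B) = 0 -> 1 = 1
(B -> (B -> B)) -> (~(B -> A) -> (B -> B)) = 1 -> 1 = 1
(~(B -> A) -> B) -> ((B -> (B -> B)) -> (~(B -> A) -> (B -> B))) = 1 -> 1 = 1
and checking the remaining 35 assignments likewise gives ≥ 1 in every case.

Yes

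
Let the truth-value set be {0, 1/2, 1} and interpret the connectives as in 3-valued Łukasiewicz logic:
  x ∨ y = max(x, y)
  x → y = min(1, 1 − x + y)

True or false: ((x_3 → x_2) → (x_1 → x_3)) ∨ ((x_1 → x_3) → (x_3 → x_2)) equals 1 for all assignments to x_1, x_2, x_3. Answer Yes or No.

At x_1 = 1/2, x_2 = 1, x_3 = 1/2, for instance:
x_3 → x_2 = 1/2 → 1 = 1
x_1 → x_3 = 1/2 → 1/2 = 1
(x_3 → x_2) → (x_1 → x_3) = 1 → 1 = 1
(x_1 → x_3) → (x_3 → x_2) = 1 → 1 = 1
((x_3 → x_2) → (x_1 → x_3)) ∨ ((x_1 → x_3) → (x_3 → x_2)) = 1 ∨ 1 = 1
and checking the remaining 26 assignments likewise gives ≥ 1 in every case.

Yes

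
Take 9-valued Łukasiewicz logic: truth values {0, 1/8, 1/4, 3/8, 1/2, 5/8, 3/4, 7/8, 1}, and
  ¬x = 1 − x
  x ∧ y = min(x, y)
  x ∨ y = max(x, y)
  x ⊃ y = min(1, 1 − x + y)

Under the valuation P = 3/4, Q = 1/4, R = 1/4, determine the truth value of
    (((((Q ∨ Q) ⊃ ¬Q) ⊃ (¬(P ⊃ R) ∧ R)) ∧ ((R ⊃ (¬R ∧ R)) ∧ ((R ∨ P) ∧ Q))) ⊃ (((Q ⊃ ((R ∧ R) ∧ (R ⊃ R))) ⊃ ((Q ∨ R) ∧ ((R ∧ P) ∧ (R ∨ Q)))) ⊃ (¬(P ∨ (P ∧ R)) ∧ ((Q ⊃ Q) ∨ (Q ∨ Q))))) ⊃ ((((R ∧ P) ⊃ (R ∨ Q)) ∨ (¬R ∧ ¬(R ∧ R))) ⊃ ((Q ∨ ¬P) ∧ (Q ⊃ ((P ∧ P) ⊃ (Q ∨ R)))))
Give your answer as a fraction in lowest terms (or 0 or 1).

Q ∨ Q = 1/4 ∨ 1/4 = 1/4
¬Q = ¬1/4 = 3/4
(Q ∨ Q) ⊃ ¬Q = 1/4 ⊃ 3/4 = 1
P ⊃ R = 3/4 ⊃ 1/4 = 1/2
¬(P ⊃ R) = ¬1/2 = 1/2
¬(P ⊃ R) ∧ R = 1/2 ∧ 1/4 = 1/4
((Q ∨ Q) ⊃ ¬Q) ⊃ (¬(P ⊃ R) ∧ R) = 1 ⊃ 1/4 = 1/4
¬R = ¬1/4 = 3/4
¬R ∧ R = 3/4 ∧ 1/4 = 1/4
R ⊃ (¬R ∧ R) = 1/4 ⊃ 1/4 = 1
R ∨ P = 1/4 ∨ 3/4 = 3/4
(R ∨ P) ∧ Q = 3/4 ∧ 1/4 = 1/4
(R ⊃ (¬R ∧ R)) ∧ ((R ∨ P) ∧ Q) = 1 ∧ 1/4 = 1/4
(((Q ∨ Q) ⊃ ¬Q) ⊃ (¬(P ⊃ R) ∧ R)) ∧ ((R ⊃ (¬R ∧ R)) ∧ ((R ∨ P) ∧ Q)) = 1/4 ∧ 1/4 = 1/4
R ∧ R = 1/4 ∧ 1/4 = 1/4
R ⊃ R = 1/4 ⊃ 1/4 = 1
(R ∧ R) ∧ (R ⊃ R) = 1/4 ∧ 1 = 1/4
Q ⊃ ((R ∧ R) ∧ (R ⊃ R)) = 1/4 ⊃ 1/4 = 1
Q ∨ R = 1/4 ∨ 1/4 = 1/4
R ∧ P = 1/4 ∧ 3/4 = 1/4
R ∨ Q = 1/4 ∨ 1/4 = 1/4
(R ∧ P) ∧ (R ∨ Q) = 1/4 ∧ 1/4 = 1/4
(Q ∨ R) ∧ ((R ∧ P) ∧ (R ∨ Q)) = 1/4 ∧ 1/4 = 1/4
(Q ⊃ ((R ∧ R) ∧ (R ⊃ R))) ⊃ ((Q ∨ R) ∧ ((R ∧ P) ∧ (R ∨ Q))) = 1 ⊃ 1/4 = 1/4
P ∧ R = 3/4 ∧ 1/4 = 1/4
P ∨ (P ∧ R) = 3/4 ∨ 1/4 = 3/4
¬(P ∨ (P ∧ R)) = ¬3/4 = 1/4
Q ⊃ Q = 1/4 ⊃ 1/4 = 1
Q ∨ Q = 1/4 ∨ 1/4 = 1/4
(Q ⊃ Q) ∨ (Q ∨ Q) = 1 ∨ 1/4 = 1
¬(P ∨ (P ∧ R)) ∧ ((Q ⊃ Q) ∨ (Q ∨ Q)) = 1/4 ∧ 1 = 1/4
((Q ⊃ ((R ∧ R) ∧ (R ⊃ R))) ⊃ ((Q ∨ R) ∧ ((R ∧ P) ∧ (R ∨ Q)))) ⊃ (¬(P ∨ (P ∧ R)) ∧ ((Q ⊃ Q) ∨ (Q ∨ Q))) = 1/4 ⊃ 1/4 = 1
((((Q ∨ Q) ⊃ ¬Q) ⊃ (¬(P ⊃ R) ∧ R)) ∧ ((R ⊃ (¬R ∧ R)) ∧ ((R ∨ P) ∧ Q))) ⊃ (((Q ⊃ ((R ∧ R) ∧ (R ⊃ R))) ⊃ ((Q ∨ R) ∧ ((R ∧ P) ∧ (R ∨ Q)))) ⊃ (¬(P ∨ (P ∧ R)) ∧ ((Q ⊃ Q) ∨ (Q ∨ Q)))) = 1/4 ⊃ 1 = 1
R ∧ P = 1/4 ∧ 3/4 = 1/4
R ∨ Q = 1/4 ∨ 1/4 = 1/4
(R ∧ P) ⊃ (R ∨ Q) = 1/4 ⊃ 1/4 = 1
¬R = ¬1/4 = 3/4
R ∧ R = 1/4 ∧ 1/4 = 1/4
¬(R ∧ R) = ¬1/4 = 3/4
¬R ∧ ¬(R ∧ R) = 3/4 ∧ 3/4 = 3/4
((R ∧ P) ⊃ (R ∨ Q)) ∨ (¬R ∧ ¬(R ∧ R)) = 1 ∨ 3/4 = 1
¬P = ¬3/4 = 1/4
Q ∨ ¬P = 1/4 ∨ 1/4 = 1/4
P ∧ P = 3/4 ∧ 3/4 = 3/4
Q ∨ R = 1/4 ∨ 1/4 = 1/4
(P ∧ P) ⊃ (Q ∨ R) = 3/4 ⊃ 1/4 = 1/2
Q ⊃ ((P ∧ P) ⊃ (Q ∨ R)) = 1/4 ⊃ 1/2 = 1
(Q ∨ ¬P) ∧ (Q ⊃ ((P ∧ P) ⊃ (Q ∨ R))) = 1/4 ∧ 1 = 1/4
(((R ∧ P) ⊃ (R ∨ Q)) ∨ (¬R ∧ ¬(R ∧ R))) ⊃ ((Q ∨ ¬P) ∧ (Q ⊃ ((P ∧ P) ⊃ (Q ∨ R)))) = 1 ⊃ 1/4 = 1/4
(((((Q ∨ Q) ⊃ ¬Q) ⊃ (¬(P ⊃ R) ∧ R)) ∧ ((R ⊃ (¬R ∧ R)) ∧ ((R ∨ P) ∧ Q))) ⊃ (((Q ⊃ ((R ∧ R) ∧ (R ⊃ R))) ⊃ ((Q ∨ R) ∧ ((R ∧ P) ∧ (R ∨ Q)))) ⊃ (¬(P ∨ (P ∧ R)) ∧ ((Q ⊃ Q) ∨ (Q ∨ Q))))) ⊃ ((((R ∧ P) ⊃ (R ∨ Q)) ∨ (¬R ∧ ¬(R ∧ R))) ⊃ ((Q ∨ ¬P) ∧ (Q ⊃ ((P ∧ P) ⊃ (Q ∨ R))))) = 1 ⊃ 1/4 = 1/4

1/4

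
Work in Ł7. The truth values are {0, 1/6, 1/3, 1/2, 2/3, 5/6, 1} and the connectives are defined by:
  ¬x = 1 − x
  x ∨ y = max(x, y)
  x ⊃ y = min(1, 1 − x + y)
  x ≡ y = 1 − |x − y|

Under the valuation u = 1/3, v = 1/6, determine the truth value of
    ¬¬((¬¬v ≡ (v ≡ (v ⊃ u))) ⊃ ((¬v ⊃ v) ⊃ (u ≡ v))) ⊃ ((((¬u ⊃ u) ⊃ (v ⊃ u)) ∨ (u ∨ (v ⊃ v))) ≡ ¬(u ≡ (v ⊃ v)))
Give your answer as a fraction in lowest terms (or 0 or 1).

¬v = ¬1/6 = 5/6
¬¬v = ¬5/6 = 1/6
v ⊃ u = 1/6 ⊃ 1/3 = 1
v ≡ (v ⊃ u) = 1/6 ≡ 1 = 1/6
¬¬v ≡ (v ≡ (v ⊃ u)) = 1/6 ≡ 1/6 = 1
¬v = ¬1/6 = 5/6
¬v ⊃ v = 5/6 ⊃ 1/6 = 1/3
u ≡ v = 1/3 ≡ 1/6 = 5/6
(¬v ⊃ v) ⊃ (u ≡ v) = 1/3 ⊃ 5/6 = 1
(¬¬v ≡ (v ≡ (v ⊃ u))) ⊃ ((¬v ⊃ v) ⊃ (u ≡ v)) = 1 ⊃ 1 = 1
¬((¬¬v ≡ (v ≡ (v ⊃ u))) ⊃ ((¬v ⊃ v) ⊃ (u ≡ v))) = ¬1 = 0
¬¬((¬¬v ≡ (v ≡ (v ⊃ u))) ⊃ ((¬v ⊃ v) ⊃ (u ≡ v))) = ¬0 = 1
¬u = ¬1/3 = 2/3
¬u ⊃ u = 2/3 ⊃ 1/3 = 2/3
v ⊃ u = 1/6 ⊃ 1/3 = 1
(¬u ⊃ u) ⊃ (v ⊃ u) = 2/3 ⊃ 1 = 1
v ⊃ v = 1/6 ⊃ 1/6 = 1
u ∨ (v ⊃ v) = 1/3 ∨ 1 = 1
((¬u ⊃ u) ⊃ (v ⊃ u)) ∨ (u ∨ (v ⊃ v)) = 1 ∨ 1 = 1
v ⊃ v = 1/6 ⊃ 1/6 = 1
u ≡ (v ⊃ v) = 1/3 ≡ 1 = 1/3
¬(u ≡ (v ⊃ v)) = ¬1/3 = 2/3
(((¬u ⊃ u) ⊃ (v ⊃ u)) ∨ (u ∨ (v ⊃ v))) ≡ ¬(u ≡ (v ⊃ v)) = 1 ≡ 2/3 = 2/3
¬¬((¬¬v ≡ (v ≡ (v ⊃ u))) ⊃ ((¬v ⊃ v) ⊃ (u ≡ v))) ⊃ ((((¬u ⊃ u) ⊃ (v ⊃ u)) ∨ (u ∨ (v ⊃ v))) ≡ ¬(u ≡ (v ⊃ v))) = 1 ⊃ 2/3 = 2/3

2/3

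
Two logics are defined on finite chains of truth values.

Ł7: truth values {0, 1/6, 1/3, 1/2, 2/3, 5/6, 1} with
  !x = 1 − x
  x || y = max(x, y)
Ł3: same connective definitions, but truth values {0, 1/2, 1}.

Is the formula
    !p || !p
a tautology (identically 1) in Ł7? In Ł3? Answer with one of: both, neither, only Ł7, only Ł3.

In Ł7: at p = 1/6 the value is 5/6 — not a tautology.
In Ł3: at p = 1/2 the value is 1/2 — not a tautology.

neither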